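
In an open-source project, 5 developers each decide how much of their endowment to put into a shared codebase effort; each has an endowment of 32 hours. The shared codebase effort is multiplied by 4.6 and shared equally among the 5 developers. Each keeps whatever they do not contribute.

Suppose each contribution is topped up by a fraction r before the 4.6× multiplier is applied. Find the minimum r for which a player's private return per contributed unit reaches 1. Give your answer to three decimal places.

With matching at rate r, one contributed unit becomes (1 + r) in the shared codebase effort and returns 4.6 × (1 + r) / 5 to the contributor.
Setting this equal to 1: 1 + r = 5/4.6 = 1.0870.
So the minimum matching rate is r = 1.0870 − 1 = 0.087.

0.087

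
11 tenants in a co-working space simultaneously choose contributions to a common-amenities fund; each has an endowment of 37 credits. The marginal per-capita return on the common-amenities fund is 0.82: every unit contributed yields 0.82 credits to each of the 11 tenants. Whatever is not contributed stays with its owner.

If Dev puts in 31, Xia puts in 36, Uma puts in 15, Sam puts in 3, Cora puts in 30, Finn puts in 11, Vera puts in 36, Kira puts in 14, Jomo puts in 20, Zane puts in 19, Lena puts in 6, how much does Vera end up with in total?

Total contributed: 31 + 36 + 15 + 3 + 30 + 11 + 36 + 14 + 20 + 19 + 6 = 221.
Each receives 0.82 × 221 = 181.22 from the common-amenities fund.
Vera keeps 37 − 36 = 1, so Vera's payoff is 1 + 181.22 = 182.22.

182.22 credits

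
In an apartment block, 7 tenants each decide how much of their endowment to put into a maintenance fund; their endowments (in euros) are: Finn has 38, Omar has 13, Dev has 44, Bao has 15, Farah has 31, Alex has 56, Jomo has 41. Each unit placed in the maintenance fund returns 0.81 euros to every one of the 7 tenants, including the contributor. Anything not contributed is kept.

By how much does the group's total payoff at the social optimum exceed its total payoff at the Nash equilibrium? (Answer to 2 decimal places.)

1111.46 euros

The private return per contributed unit is 0.81 < 1 for everyone, so the Nash equilibrium is zero contribution and the group total is Σ E_j = 38 + 13 + 44 + 15 + 31 + 56 + 41 = 238.
Each contributed unit returns 5.670 to the group, so the social optimum is full contribution by everyone: group total = 5.670 × 238 = 1349.46.
Efficiency loss = (5.670 − 1) × 238 = 1111.46.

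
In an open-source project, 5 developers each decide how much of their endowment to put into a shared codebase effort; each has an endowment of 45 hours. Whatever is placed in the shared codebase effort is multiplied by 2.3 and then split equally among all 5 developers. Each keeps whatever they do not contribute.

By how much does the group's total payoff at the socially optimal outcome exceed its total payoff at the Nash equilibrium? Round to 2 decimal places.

Each contributed unit returns 2.3/5 = 0.4600 to its contributor — below 1 — so contributing 0 is dominant for every player. At the Nash equilibrium everyone keeps their 45, and the group total is 5 × 45 = 225.
Each contributed unit returns 2.300 to the group as a whole (0.4600 to each of 5 players), which exceeds 1, so the social optimum is full contribution: group total = 2.300 × 225 = 517.50.
Efficiency loss = 517.50 − 225 = 292.50.

292.50 hours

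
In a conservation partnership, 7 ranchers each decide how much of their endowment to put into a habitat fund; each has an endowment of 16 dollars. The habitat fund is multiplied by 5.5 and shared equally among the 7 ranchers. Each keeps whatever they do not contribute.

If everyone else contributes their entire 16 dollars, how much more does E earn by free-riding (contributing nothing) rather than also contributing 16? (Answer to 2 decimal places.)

Switching from a contribution of 16 to 0 lets E keep an extra 16 dollars, but lowers the habitat fund by 16, which costs E their own share of that drop: 5.5/7 × 16 = 12.57.
Net gain = 16 − 12.57 = 3.43. The private return per contributed unit (0.7857) is below 1, so free-riding is indeed the best response regardless of what the others do.

3.43 dollars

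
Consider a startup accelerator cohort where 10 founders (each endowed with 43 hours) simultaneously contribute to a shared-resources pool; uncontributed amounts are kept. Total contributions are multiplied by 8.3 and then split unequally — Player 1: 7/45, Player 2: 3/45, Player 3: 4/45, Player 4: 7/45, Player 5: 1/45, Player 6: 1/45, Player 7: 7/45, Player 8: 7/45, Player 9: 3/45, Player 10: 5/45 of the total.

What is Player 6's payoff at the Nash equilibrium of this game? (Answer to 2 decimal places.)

Player j's private return per contributed unit is 8.3 × (j's share). Contributing is weakly dominant for j when that share is at least 1/8.3 = 0.1205, and contributing 0 is dominant otherwise.
Player 1, Player 4, Player 7 and Player 8 are above the threshold, contributing 43 each; the remaining 6 contribute 0. Total contributed: 172.
Player 6 keeps 43 and receives 8.3 × 172 × 1/45 = 31.72 from the shared-resources pool, for a payoff of 74.72.

74.72 hours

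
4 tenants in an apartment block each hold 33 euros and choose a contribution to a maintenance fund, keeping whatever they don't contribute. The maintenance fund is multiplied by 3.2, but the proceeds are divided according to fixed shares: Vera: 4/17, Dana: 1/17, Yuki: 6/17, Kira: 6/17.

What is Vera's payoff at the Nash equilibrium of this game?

82.69 euros

A player with share s gets back 3.2·s per unit contributed, so full contribution is dominant for anyone with s > 1/3.2 = 0.3125 and zero contribution is dominant for anyone below.
The shares above 0.3125 belong to Yuki and Kira, contributing 33 each; the remaining 2 contribute 0. Total contributed: 66.
Vera keeps 33 and receives 3.2 × 66 × 4/17 = 49.69 from the maintenance fund, for a payoff of 82.69.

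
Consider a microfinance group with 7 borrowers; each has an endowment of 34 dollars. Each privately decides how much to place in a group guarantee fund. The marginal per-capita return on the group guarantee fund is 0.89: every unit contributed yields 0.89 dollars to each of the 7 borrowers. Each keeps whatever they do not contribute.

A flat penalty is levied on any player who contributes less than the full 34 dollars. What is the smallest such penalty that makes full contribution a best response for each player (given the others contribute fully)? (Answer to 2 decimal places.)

3.74 dollars

Given the others contribute fully, the best deviation is to contribute 0 (any partial contribution still incurs the fine and gives up units whose private return 0.89 is below 1).
Deviating from 34 to 0 saves 34 dollars but forfeits the deviator's share of the drop in the group guarantee fund: 0.89 × 34 = 30.26.
So the deviation gain is 34 − 30.26 = 3.74, and the fine must be at least 3.74 dollars to wipe it out.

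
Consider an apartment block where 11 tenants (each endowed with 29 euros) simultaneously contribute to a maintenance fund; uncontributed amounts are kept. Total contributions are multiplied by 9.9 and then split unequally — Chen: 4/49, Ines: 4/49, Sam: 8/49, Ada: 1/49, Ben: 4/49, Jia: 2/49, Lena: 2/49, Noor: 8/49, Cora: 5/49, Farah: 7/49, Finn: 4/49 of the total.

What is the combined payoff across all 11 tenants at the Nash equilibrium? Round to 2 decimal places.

Each unit j contributes comes back to j as 9.9 × (j's share), so j prefers to contribute only if that share exceeds 1/9.9 = 0.1010; otherwise keeping the unit dominates.
The shares above 0.1010 belong to Sam, Noor, Cora and Farah, contributing 29 each; the remaining 7 contribute 0. Total contributed: 116.
The maintenance fund pays out 9.9 × 116 = 1148.40 in total (split across the unequal shares, but the aggregate is all that matters for the group sum).
The 7 free-riders keep 29 each, adding 203. Group total = 203 + 1148.40 = 1351.40.

1351.40 euros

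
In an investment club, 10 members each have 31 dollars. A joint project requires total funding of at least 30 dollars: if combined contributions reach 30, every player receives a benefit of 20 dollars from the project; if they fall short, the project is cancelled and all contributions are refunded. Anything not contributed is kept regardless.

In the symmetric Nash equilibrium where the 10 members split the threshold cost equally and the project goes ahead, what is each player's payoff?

48 dollars

Equal share of the threshold: 30/10 = 3.
At this profile no one gains by cutting their contribution: any cut drops the total below 30, the project is cancelled, contributions are refunded, and the deviator ends with 31, which is less than 31 − 3 + 20 = 48. Contributing more than 3 just wastes the excess. So contributing exactly 3 is a best response.
Each player's payoff: 31 − 3 + 20 = 48.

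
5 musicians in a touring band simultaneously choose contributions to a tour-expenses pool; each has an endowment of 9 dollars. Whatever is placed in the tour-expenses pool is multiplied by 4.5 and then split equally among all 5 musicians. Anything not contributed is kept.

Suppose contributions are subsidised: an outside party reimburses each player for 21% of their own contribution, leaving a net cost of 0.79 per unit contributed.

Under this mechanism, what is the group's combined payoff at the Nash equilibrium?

Under the mechanism each unit contributed yields (4.5/5) / 0.79 = 1.1392 back to its contributor per unit of net cost, which exceeds 1, making full contribution the dominant choice for everyone.
So the Nash equilibrium is full contribution by all 5; the group earns 5 × (9 × 0.21 + 4.5 × 9) = 211.95.

211.95 dollars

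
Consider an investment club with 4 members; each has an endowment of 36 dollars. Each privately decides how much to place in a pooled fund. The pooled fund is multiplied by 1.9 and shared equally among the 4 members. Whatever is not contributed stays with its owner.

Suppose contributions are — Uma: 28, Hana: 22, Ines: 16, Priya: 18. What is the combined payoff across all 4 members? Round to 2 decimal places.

219.60 dollars

Total contributed: 28 + 22 + 16 + 18 = 84; total kept: 4 × 36 − 84 = 60.
The pooled fund pays out 1.9 × 84 = 159.60 in aggregate.
Group total = 60 + 159.60 = 219.60.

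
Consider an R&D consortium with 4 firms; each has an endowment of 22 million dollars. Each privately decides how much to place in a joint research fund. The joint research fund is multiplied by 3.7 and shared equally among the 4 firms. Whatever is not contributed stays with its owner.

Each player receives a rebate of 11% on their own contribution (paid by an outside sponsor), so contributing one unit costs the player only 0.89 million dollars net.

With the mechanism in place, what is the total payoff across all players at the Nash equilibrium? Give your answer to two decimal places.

Under the mechanism each unit contributed yields (3.7/4) / 0.89 = 1.0393 back to its contributor per unit of net cost, which exceeds 1, making full contribution the dominant choice for everyone.
So the Nash equilibrium is full contribution by all 4; the group earns 4 × (22 × 0.11 + 3.7 × 22) = 335.28.

335.28 million dollars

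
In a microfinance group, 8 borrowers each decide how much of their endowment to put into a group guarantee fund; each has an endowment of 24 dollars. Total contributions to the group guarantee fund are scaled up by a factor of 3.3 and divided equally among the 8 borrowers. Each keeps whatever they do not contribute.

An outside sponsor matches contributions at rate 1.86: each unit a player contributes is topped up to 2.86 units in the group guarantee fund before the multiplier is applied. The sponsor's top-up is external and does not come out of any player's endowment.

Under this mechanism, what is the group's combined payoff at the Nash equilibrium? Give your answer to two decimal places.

1812.10 dollars

Under the mechanism each unit contributed yields 3.3 × 2.86 / 8 = 1.1798 back to its contributor per unit of net cost, which exceeds 1, making full contribution the dominant choice for everyone.
So the Nash equilibrium is full contribution by all 8; the group earns 3.3 × 2.86 × 192 = 1812.10.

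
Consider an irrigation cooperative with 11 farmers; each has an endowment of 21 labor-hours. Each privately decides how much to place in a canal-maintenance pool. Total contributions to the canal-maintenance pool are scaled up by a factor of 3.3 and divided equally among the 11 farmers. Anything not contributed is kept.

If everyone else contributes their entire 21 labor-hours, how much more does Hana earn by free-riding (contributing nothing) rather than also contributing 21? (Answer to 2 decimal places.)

14.70 labor-hours

Switching from a contribution of 21 to 0 lets Hana keep an extra 21 labor-hours, but lowers the canal-maintenance pool by 21, which costs Hana their own share of that drop: 3.3/11 × 21 = 6.30.
Net gain = 21 − 6.30 = 14.70. The private return per contributed unit (0.3000) is below 1, so free-riding is indeed the best response regardless of what the others do.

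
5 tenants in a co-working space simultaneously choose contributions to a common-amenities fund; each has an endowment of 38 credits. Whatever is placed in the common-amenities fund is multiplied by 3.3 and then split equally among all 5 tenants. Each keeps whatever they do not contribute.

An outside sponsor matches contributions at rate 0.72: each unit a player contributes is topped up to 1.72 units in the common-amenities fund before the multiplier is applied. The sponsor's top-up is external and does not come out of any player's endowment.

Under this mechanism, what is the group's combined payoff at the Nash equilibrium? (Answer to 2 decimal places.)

1078.44 credits

With the mechanism, a contributed unit returns 3.3 × 1.72 / 5 = 1.1352 per unit of net cost to the contributor — now above 1 — so contributing fully is weakly dominant for every player.
At the Nash equilibrium everyone contributes 38. Group total payoff = 3.3 × 1.72 × 190 = 1078.44.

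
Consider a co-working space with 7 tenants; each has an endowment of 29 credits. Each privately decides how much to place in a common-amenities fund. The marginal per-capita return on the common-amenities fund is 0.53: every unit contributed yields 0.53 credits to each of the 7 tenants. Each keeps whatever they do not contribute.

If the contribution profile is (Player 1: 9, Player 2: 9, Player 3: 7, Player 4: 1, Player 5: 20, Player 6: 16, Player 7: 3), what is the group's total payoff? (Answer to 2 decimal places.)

379.15 credits

Total contributed: 9 + 9 + 7 + 1 + 20 + 16 + 3 = 65; total kept: 7 × 29 − 65 = 138.
The common-amenities fund pays out 0.53 × 7 × 65 = 241.15 in aggregate.
Group total = 138 + 241.15 = 379.15.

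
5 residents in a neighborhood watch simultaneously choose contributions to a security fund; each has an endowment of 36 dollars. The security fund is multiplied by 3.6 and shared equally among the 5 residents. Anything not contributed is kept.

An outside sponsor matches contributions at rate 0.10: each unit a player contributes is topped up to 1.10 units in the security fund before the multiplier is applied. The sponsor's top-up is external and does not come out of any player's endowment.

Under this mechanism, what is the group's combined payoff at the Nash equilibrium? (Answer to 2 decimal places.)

Even with the mechanism, each unit contributed returns only 3.6 × 1.10 / 5 = 0.7920 per unit of net cost, so contributing nothing is still dominant.
Everyone keeps their endowment and the group total is 5 × 36 = 180.

180.00 dollars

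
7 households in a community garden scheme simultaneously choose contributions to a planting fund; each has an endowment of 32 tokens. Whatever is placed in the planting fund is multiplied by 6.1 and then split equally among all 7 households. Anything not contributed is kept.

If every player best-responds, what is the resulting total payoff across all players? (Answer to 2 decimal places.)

224.00 tokens

Each contributed unit returns 6.1/7 = 0.8714 to its contributor — below 1 — so contributing 0 is dominant for every player. At the Nash equilibrium everyone keeps their 32, and the group total is 7 × 32 = 224.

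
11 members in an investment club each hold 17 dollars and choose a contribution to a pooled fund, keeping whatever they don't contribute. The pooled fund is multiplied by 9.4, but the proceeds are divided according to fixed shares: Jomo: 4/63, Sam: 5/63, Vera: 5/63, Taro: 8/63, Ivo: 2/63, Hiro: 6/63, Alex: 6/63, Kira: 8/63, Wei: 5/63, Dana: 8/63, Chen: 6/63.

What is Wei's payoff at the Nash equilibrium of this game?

55.05 dollars

Each unit j contributes comes back to j as 9.4 × (j's share), so j prefers to contribute only if that share exceeds 1/9.4 = 0.1064; otherwise keeping the unit dominates.
The shares above 0.1064 belong to Taro, Kira and Dana, contributing 17 each; the remaining 8 contribute 0. Total contributed: 51.
Wei keeps 17 and receives 9.4 × 51 × 5/63 = 38.05 from the pooled fund, for a payoff of 55.05.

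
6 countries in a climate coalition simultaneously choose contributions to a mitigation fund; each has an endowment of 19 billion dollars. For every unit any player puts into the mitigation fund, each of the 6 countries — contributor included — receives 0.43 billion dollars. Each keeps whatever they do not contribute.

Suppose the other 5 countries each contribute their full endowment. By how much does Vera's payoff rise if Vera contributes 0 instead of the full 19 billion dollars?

10.83 billion dollars

Switching from a contribution of 19 to 0 lets Vera keep an extra 19 billion dollars, but lowers the mitigation fund by 19, which costs Vera their own share of that drop: 0.43 × 19 = 8.17.
Net gain = 19 − 8.17 = 10.83. The private return per contributed unit (0.43) is below 1, so free-riding is indeed the best response regardless of what the others do.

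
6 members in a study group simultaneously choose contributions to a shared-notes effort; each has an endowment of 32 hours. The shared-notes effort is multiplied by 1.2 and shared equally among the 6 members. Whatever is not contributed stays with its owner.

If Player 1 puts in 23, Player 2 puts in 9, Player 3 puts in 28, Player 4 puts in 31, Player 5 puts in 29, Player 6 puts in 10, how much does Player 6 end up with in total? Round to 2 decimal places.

Total contributed: 23 + 9 + 28 + 31 + 29 + 10 = 130.
Each receives 1.2 × 130 / 6 = 26.00 from the shared-notes effort.
Player 6 keeps 32 − 10 = 22, so Player 6's payoff is 22 + 26.00 = 48.00.

48.00 hours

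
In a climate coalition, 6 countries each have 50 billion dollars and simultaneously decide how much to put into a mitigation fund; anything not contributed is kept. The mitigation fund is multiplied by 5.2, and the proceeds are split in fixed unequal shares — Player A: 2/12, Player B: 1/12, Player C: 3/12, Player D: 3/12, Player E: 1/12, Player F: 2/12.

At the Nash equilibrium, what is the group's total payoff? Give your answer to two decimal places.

For player j, contributing a unit is worthwhile iff 5.2 × (j's share) ≥ 1, i.e. iff j's share is at least 0.1923.
Player C and Player D clear that bar, contributing 50 each; the remaining 4 contribute 0. Total contributed: 100.
The mitigation fund pays out 5.2 × 100 = 520.00 in total (split across the unequal shares, but the aggregate is all that matters for the group sum).
The 4 free-riders keep 50 each, adding 200. Group total = 200 + 520.00 = 720.00.

720.00 billion dollars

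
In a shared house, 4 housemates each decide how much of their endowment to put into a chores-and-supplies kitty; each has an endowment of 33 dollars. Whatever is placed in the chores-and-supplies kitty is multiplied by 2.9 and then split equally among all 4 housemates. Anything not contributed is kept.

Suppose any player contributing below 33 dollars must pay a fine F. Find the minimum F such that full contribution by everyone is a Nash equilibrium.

9.08 dollars

Given the others contribute fully, the best deviation is to contribute 0 (any partial contribution still incurs the fine and gives up units whose private return 0.7250 is below 1).
Deviating from 33 to 0 saves 33 dollars but forfeits the deviator's share of the drop in the chores-and-supplies kitty: 2.9/4 × 33 = 23.92.
So the deviation gain is 33 − 23.92 = 9.08, and the fine must be at least 9.08 dollars to wipe it out.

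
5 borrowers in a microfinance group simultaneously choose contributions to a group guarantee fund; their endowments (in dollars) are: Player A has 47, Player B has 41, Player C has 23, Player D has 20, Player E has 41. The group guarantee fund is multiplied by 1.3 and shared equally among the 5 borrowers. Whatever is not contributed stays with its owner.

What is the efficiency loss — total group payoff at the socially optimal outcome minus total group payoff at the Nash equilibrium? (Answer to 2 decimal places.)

The private return per contributed unit is 1.3/5 = 0.2600 < 1 for every player regardless of endowment, so the Nash equilibrium is zero contribution and the group total is Σ E_j = 47 + 41 + 23 + 20 + 41 = 172.
Each contributed unit returns 1.300 to the group, so the social optimum is full contribution by everyone: group total = 1.300 × 172 = 223.60.
Efficiency loss = (1.300 − 1) × 172 = 51.60.

51.60 dollars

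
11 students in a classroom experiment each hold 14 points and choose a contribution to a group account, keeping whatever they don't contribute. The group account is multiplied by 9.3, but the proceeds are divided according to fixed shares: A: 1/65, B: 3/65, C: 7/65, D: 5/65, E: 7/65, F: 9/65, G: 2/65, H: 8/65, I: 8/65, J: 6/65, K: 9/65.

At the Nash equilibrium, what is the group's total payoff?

851.20 points

Player j's private return per contributed unit is 9.3 × (j's share). Contributing is weakly dominant for j when that share is at least 1/9.3 = 0.1075, and contributing 0 is dominant otherwise.
C, E, F, H, I and K are above the threshold, contributing 14 each; the remaining 5 contribute 0. Total contributed: 84.
The group account pays out 9.3 × 84 = 781.20 in total (split across the unequal shares, but the aggregate is all that matters for the group sum).
The 5 free-riders keep 14 each, adding 70. Group total = 70 + 781.20 = 851.20.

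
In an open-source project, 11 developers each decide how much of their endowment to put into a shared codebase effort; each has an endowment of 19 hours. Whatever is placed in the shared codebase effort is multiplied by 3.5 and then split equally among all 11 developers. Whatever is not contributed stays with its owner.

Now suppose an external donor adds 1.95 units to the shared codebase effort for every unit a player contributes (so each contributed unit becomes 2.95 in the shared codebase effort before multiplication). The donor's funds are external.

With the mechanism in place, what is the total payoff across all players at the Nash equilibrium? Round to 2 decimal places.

209.00 hours

With the mechanism, a contributed unit returns 3.5 × 2.95 / 11 = 0.9386 per unit of net cost — still below 1 — so contributing 0 remains dominant for every player.
Everyone keeps their endowment and the group total is 11 × 19 = 209.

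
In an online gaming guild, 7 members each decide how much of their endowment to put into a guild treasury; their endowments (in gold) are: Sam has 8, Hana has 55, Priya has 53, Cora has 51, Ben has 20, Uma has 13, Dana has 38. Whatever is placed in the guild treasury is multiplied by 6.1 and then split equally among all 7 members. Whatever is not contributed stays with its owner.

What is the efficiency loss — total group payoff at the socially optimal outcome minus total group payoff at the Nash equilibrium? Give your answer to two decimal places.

The private return per contributed unit is 6.1/7 = 0.8714 < 1 for every player regardless of endowment, so the Nash equilibrium is zero contribution and the group total is Σ E_j = 8 + 55 + 53 + 51 + 20 + 13 + 38 = 238.
Each contributed unit returns 6.100 to the group, so the social optimum is full contribution by everyone: group total = 6.100 × 238 = 1451.80.
Efficiency loss = (6.100 − 1) × 238 = 1213.80.

1213.80 gold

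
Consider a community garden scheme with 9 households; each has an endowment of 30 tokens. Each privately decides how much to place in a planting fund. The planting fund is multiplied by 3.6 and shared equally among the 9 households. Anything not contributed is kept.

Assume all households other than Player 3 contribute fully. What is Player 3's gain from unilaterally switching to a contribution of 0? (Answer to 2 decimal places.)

18.00 tokens

Switching from a contribution of 30 to 0 lets Player 3 keep an extra 30 tokens, but lowers the planting fund by 30, which costs Player 3 their own share of that drop: 3.6/9 × 30 = 12.00.
Net gain = 30 − 12.00 = 18.00. The private return per contributed unit (0.4000) is below 1, so free-riding is indeed the best response regardless of what the others do.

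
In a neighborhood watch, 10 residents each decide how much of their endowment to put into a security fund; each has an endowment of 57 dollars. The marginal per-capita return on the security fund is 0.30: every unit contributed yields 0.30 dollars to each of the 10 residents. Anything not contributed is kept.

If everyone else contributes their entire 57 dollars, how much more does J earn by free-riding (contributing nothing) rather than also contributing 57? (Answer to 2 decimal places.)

39.90 dollars

Switching from a contribution of 57 to 0 lets J keep an extra 57 dollars, but lowers the security fund by 57, which costs J their own share of that drop: 0.30 × 57 = 17.10.
Net gain = 57 − 17.10 = 39.90. The private return per contributed unit (0.30) is below 1, so free-riding is indeed the best response regardless of what the others do.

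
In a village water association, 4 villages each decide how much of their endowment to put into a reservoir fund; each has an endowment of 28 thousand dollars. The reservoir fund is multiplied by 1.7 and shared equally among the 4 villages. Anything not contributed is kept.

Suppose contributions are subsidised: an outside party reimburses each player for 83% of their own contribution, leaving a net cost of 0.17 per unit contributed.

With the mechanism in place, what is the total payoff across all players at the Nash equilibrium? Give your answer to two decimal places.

Under the mechanism each unit contributed yields (1.7/4) / 0.17 = 2.5000 back to its contributor per unit of net cost, which exceeds 1, making full contribution the dominant choice for everyone.
At the Nash equilibrium everyone contributes 28. Group total payoff = 4 × (28 × 0.83 + 1.7 × 28) = 283.36.

283.36 thousand dollars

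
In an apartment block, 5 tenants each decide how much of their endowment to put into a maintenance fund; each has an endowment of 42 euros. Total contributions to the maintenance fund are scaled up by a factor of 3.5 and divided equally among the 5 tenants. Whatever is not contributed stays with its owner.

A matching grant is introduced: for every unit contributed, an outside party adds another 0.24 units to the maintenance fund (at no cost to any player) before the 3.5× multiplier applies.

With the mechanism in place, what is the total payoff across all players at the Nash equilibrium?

210.00 euros

The effective private return is 3.5 × 1.24 / 5 = 0.8680, which is still under 1, so the mechanism doesn't change anyone's dominant strategy: zero contribution.
Everyone keeps their endowment and the group total is 5 × 42 = 210.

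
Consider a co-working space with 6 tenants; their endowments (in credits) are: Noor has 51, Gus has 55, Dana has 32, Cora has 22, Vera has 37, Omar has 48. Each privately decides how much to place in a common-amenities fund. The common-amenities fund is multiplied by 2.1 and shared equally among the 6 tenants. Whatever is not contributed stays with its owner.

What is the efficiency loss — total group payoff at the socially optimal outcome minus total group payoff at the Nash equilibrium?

269.50 credits

The private return per contributed unit is 2.1/6 = 0.3500 < 1 for every player regardless of endowment, so the Nash equilibrium is zero contribution and the group total is Σ E_j = 51 + 55 + 32 + 22 + 37 + 48 = 245.
Each contributed unit returns 2.100 to the group, so the social optimum is full contribution by everyone: group total = 2.100 × 245 = 514.50.
Efficiency loss = (2.100 − 1) × 245 = 269.50.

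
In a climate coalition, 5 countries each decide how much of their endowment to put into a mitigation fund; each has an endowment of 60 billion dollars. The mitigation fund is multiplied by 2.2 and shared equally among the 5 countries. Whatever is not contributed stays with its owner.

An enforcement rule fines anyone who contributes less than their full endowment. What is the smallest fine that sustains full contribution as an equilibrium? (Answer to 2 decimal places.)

Given the others contribute fully, the best deviation is to contribute 0 (any partial contribution still incurs the fine and gives up units whose private return 0.4400 is below 1).
Deviating from 60 to 0 saves 60 billion dollars but forfeits the deviator's share of the drop in the mitigation fund: 2.2/5 × 60 = 26.40.
So the deviation gain is 60 − 26.40 = 33.60, and the fine must be at least 33.60 billion dollars to wipe it out.

33.60 billion dollars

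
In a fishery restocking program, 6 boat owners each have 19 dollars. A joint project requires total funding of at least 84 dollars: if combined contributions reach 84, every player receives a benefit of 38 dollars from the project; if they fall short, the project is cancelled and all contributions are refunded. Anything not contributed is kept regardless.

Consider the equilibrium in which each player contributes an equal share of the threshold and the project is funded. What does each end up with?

Equal share of the threshold: 84/6 = 14.
At this profile no one gains by cutting their contribution: any cut drops the total below 84, the project is cancelled, contributions are refunded, and the deviator ends with 19, which is less than 19 − 14 + 38 = 43. Contributing more than 14 just wastes the excess. So contributing exactly 14 is a best response.
Each player's payoff: 19 − 14 + 38 = 43.

43 dollars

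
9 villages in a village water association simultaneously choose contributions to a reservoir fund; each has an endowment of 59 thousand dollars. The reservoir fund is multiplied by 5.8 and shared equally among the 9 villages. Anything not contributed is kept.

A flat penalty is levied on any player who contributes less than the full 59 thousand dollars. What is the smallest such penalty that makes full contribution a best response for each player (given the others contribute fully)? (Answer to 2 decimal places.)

20.98 thousand dollars

Given the others contribute fully, the best deviation is to contribute 0 (any partial contribution still incurs the fine and gives up units whose private return 0.6444 is below 1).
Deviating from 59 to 0 saves 59 thousand dollars but forfeits the deviator's share of the drop in the reservoir fund: 5.8/9 × 59 = 38.02.
So the deviation gain is 59 − 38.02 = 20.98, and the fine must be at least 20.98 thousand dollars to wipe it out.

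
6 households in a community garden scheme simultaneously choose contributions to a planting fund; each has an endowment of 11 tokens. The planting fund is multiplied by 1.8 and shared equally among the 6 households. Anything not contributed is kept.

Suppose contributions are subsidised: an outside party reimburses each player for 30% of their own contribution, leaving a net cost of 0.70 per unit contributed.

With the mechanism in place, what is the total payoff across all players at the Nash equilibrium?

The effective private return is (1.8/6) / 0.70 = 0.4286, which is still under 1, so the mechanism doesn't change anyone's dominant strategy: zero contribution.
Everyone keeps their endowment and the group total is 6 × 11 = 66.

66.00 tokens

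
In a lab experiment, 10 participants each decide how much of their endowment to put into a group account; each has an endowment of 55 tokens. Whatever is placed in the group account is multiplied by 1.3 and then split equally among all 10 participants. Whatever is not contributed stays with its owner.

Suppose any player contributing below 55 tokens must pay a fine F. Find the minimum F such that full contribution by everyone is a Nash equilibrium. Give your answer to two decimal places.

Given the others contribute fully, the best deviation is to contribute 0 (any partial contribution still incurs the fine and gives up units whose private return 0.1300 is below 1).
Deviating from 55 to 0 saves 55 tokens but forfeits the deviator's share of the drop in the group account: 1.3/10 × 55 = 7.15.
So the deviation gain is 55 − 7.15 = 47.85, and the fine must be at least 47.85 tokens to wipe it out.

47.85 tokens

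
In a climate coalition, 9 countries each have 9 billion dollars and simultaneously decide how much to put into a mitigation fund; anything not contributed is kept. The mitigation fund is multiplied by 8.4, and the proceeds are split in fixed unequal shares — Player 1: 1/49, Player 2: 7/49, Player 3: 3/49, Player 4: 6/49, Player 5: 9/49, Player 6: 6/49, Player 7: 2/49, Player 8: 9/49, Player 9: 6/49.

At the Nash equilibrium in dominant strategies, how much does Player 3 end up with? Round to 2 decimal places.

For player j, contributing a unit is worthwhile iff 8.4 × (j's share) ≥ 1, i.e. iff j's share is at least 0.1190.
Player 2, Player 4, Player 5, Player 6, Player 8 and Player 9 are above the threshold, contributing 9 each; the remaining 3 contribute 0. Total contributed: 54.
Player 3 keeps 9 and receives 8.4 × 54 × 3/49 = 27.77 from the mitigation fund, for a payoff of 36.77.

36.77 billion dollars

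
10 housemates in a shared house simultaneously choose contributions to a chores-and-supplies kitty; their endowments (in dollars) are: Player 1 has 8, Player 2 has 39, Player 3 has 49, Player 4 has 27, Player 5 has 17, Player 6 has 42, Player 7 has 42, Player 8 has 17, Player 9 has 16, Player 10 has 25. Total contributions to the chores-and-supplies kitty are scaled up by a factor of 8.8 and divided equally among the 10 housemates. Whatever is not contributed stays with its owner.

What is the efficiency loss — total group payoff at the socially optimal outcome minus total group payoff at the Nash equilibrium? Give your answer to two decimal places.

2199.60 dollars

The private return per contributed unit is 8.8/10 = 0.8800 < 1 for every player regardless of endowment, so the Nash equilibrium is zero contribution and the group total is Σ E_j = 8 + 39 + 49 + 27 + 17 + 42 + 42 + 17 + 16 + 25 = 282.
Each contributed unit returns 8.800 to the group, so the social optimum is full contribution by everyone: group total = 8.800 × 282 = 2481.60.
Efficiency loss = (8.800 − 1) × 282 = 2199.60.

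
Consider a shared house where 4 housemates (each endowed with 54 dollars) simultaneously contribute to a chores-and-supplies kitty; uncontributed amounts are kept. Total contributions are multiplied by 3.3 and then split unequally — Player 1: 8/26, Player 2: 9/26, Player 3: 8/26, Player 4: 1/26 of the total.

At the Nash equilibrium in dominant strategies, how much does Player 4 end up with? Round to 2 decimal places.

74.56 dollars

For player j, contributing a unit is worthwhile iff 3.3 × (j's share) ≥ 1, i.e. iff j's share is at least 0.3030.
Player 1, Player 2 and Player 3 are above the threshold, contributing 54 each; the remaining 1 contribute 0. Total contributed: 162.
Player 4 keeps 54 and receives 3.3 × 162 × 1/26 = 20.56 from the chores-and-supplies kitty, for a payoff of 74.56.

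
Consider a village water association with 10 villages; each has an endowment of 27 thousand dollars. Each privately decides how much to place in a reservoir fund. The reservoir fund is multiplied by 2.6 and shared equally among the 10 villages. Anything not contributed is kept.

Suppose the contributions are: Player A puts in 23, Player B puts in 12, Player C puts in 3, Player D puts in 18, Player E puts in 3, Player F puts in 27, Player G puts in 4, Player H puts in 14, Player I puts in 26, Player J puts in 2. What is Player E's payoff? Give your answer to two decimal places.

58.32 thousand dollars

Total contributed: 23 + 12 + 3 + 18 + 3 + 27 + 4 + 14 + 26 + 2 = 132.
Each receives 2.6 × 132 / 10 = 34.32 from the reservoir fund.
Player E keeps 27 − 3 = 24, so Player E's payoff is 24 + 34.32 = 58.32.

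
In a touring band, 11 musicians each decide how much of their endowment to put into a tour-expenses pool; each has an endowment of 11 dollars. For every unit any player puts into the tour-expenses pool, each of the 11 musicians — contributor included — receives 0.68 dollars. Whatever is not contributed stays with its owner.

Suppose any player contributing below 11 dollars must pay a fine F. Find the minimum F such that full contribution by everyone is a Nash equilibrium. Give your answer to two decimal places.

Given the others contribute fully, the best deviation is to contribute 0 (any partial contribution still incurs the fine and gives up units whose private return 0.68 is below 1).
Deviating from 11 to 0 saves 11 dollars but forfeits the deviator's share of the drop in the tour-expenses pool: 0.68 × 11 = 7.48.
So the deviation gain is 11 − 7.48 = 3.52, and the fine must be at least 3.52 dollars to wipe it out.

3.52 dollars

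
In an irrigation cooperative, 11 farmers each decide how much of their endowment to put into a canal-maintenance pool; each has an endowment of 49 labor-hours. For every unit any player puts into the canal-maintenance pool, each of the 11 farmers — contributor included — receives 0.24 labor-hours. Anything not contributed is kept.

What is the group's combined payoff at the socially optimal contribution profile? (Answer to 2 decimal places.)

1422.96 labor-hours

Each contributed unit returns 2.640 to the group as a whole (0.24 to each of 11 players), which exceeds 1, so the social optimum is full contribution: group total = 2.640 × 539 = 1422.96.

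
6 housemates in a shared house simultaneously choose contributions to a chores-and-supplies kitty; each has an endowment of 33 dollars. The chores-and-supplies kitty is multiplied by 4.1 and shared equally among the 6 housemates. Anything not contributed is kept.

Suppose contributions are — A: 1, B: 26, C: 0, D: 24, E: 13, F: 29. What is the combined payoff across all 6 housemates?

Total contributed: 1 + 26 + 0 + 24 + 13 + 29 = 93; total kept: 6 × 33 − 93 = 105.
The chores-and-supplies kitty pays out 4.1 × 93 = 381.30 in aggregate.
Group total = 105 + 381.30 = 486.30.

486.30 dollars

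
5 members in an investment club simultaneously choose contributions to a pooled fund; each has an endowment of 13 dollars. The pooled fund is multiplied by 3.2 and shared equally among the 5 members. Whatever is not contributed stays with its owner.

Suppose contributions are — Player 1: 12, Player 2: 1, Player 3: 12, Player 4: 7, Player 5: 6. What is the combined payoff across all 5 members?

Total contributed: 12 + 1 + 12 + 7 + 6 = 38; total kept: 5 × 13 − 38 = 27.
The pooled fund pays out 3.2 × 38 = 121.60 in aggregate.
Group total = 27 + 121.60 = 148.60.

148.60 dollars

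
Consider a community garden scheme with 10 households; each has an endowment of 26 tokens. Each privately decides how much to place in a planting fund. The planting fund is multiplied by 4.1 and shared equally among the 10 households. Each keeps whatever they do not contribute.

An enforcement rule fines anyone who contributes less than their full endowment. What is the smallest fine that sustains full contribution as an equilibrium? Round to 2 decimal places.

Given the others contribute fully, the best deviation is to contribute 0 (any partial contribution still incurs the fine and gives up units whose private return 0.4100 is below 1).
Deviating from 26 to 0 saves 26 tokens but forfeits the deviator's share of the drop in the planting fund: 4.1/10 × 26 = 10.66.
So the deviation gain is 26 − 10.66 = 15.34, and the fine must be at least 15.34 tokens to wipe it out.

15.34 tokens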